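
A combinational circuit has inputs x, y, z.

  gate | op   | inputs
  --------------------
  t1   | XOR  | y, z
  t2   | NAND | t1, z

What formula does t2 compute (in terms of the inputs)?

(y XOR z) NAND z

t1 = y XOR z
t2 = t1 NAND z = (y XOR z) NAND z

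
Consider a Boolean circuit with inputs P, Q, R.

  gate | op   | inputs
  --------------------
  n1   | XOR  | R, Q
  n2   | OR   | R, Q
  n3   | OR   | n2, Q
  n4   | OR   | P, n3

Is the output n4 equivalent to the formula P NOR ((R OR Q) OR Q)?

No

n2 = R OR Q
n3 = n2 OR Q = (R OR Q) OR Q
n4 = P OR n3 = P OR ((R OR Q) OR Q)
At P=0, Q=0, R=0: circuit gives 0, formula gives 1.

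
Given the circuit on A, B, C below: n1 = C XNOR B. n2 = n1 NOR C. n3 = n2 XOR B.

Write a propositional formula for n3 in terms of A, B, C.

n1 = C XNOR B
n2 = n1 NOR C = (C XNOR B) NOR C
n3 = n2 XOR B = ((C XNOR B) NOR C) XOR B

((C XNOR B) NOR C) XOR B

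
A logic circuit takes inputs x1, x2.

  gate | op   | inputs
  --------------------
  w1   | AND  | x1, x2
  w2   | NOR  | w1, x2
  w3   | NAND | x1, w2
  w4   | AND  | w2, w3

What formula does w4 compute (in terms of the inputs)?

((x1 AND x2) NOR x2) AND (x1 NAND ((x1 AND x2) NOR x2))

w1 = x1 AND x2
w2 = w1 NOR x2 = (x1 AND x2) NOR x2
w3 = x1 NAND w2 = x1 NAND ((x1 AND x2) NOR x2)
w4 = w2 AND w3 = ((x1 AND x2) NOR x2) AND (x1 NAND ((x1 AND x2) NOR x2))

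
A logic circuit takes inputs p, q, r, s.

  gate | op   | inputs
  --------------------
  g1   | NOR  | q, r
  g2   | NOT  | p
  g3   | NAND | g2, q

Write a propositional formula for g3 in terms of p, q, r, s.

NOT p NAND q

g2 = NOT p
g3 = g2 NAND q = NOT p NAND q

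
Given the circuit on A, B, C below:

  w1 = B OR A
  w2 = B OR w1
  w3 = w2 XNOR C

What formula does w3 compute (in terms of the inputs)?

(B OR (B OR A)) XNOR C

w1 = B OR A
w2 = B OR w1 = B OR (B OR A)
w3 = w2 XNOR C = (B OR (B OR A)) XNOR C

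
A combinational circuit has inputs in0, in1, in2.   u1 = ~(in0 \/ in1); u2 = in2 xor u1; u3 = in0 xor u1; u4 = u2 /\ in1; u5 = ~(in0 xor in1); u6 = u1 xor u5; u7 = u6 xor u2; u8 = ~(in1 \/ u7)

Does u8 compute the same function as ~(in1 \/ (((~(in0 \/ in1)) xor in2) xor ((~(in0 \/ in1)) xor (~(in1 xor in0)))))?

u1 = ~(in0 \/ in1)
u2 = in2 xor u1 = in2 xor (~(in0 \/ in1))
u5 = ~(in0 xor in1)
u6 = u1 xor u5 = (~(in0 \/ in1)) xor (~(in0 xor in1))
u7 = u6 xor u2 = ((~(in0 \/ in1)) xor (~(in0 xor in1))) xor (in2 xor (~(in0 \/ in1)))
u8 = ~(in1 \/ u7) = ~(in1 \/ (((~(in0 \/ in1)) xor (~(in0 xor in1))) xor (in2 xor (~(in0 \/ in1)))))
At in0=0, in1=0, in2=0: circuit gives 0, formula gives 0.
At in0=0, in1=0, in2=1: circuit gives 1, formula gives 1.
Agrees on all 8 inputs.

Yes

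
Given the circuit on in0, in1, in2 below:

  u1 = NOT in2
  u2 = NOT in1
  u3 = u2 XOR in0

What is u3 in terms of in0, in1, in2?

u2 = NOT in1
u3 = u2 XOR in0 = NOT in1 XOR in0

NOT in1 XOR in0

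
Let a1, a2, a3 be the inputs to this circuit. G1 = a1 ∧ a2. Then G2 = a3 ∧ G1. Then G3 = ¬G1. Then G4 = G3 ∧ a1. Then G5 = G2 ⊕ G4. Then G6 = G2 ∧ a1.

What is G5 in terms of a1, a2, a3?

(a3 ∧ (a1 ∧ a2)) ⊕ (¬(a1 ∧ a2) ∧ a1)

G1 = a1 ∧ a2
G2 = a3 ∧ G1 = a3 ∧ (a1 ∧ a2)
G3 = ¬G1 = ¬(a1 ∧ a2)
G4 = G3 ∧ a1 = ¬(a1 ∧ a2) ∧ a1
G5 = G2 ⊕ G4 = (a3 ∧ (a1 ∧ a2)) ⊕ (¬(a1 ∧ a2) ∧ a1)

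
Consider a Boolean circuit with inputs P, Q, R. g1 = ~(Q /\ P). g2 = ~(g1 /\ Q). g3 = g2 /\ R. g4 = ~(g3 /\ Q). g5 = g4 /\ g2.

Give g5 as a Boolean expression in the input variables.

g1 = ~(Q /\ P)
g2 = ~(g1 /\ Q) = ~((~(Q /\ P)) /\ Q)
g3 = g2 /\ R = (~((~(Q /\ P)) /\ Q)) /\ R
g4 = ~(g3 /\ Q) = ~(((~((~(Q /\ P)) /\ Q)) /\ R) /\ Q)
g5 = g4 /\ g2 = (~(((~((~(Q /\ P)) /\ Q)) /\ R) /\ Q)) /\ (~((~(Q /\ P)) /\ Q))

(~(((~((~(Q /\ P)) /\ Q)) /\ R) /\ Q)) /\ (~((~(Q /\ P)) /\ Q))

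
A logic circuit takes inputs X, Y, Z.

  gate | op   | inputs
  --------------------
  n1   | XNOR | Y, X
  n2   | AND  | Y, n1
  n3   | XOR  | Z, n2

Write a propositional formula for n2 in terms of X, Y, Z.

Y AND (Y XNOR X)

n1 = Y XNOR X
n2 = Y AND n1 = Y AND (Y XNOR X)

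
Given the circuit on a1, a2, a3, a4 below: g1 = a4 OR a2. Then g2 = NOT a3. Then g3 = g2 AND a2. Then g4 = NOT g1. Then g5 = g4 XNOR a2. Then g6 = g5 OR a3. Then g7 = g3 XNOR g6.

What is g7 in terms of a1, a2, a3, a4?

g1 = a4 OR a2
g2 = NOT a3
g3 = g2 AND a2 = NOT a3 AND a2
g4 = NOT g1 = NOT (a4 OR a2)
g5 = g4 XNOR a2 = NOT (a4 OR a2) XNOR a2
g6 = g5 OR a3 = (NOT (a4 OR a2) XNOR a2) OR a3
g7 = g3 XNOR g6 = (NOT a3 AND a2) XNOR ((NOT (a4 OR a2) XNOR a2) OR a3)

(NOT a3 AND a2) XNOR ((NOT (a4 OR a2) XNOR a2) OR a3)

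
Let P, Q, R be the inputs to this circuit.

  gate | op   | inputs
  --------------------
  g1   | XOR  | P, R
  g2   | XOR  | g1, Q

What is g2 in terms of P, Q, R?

g1 = P XOR R
g2 = g1 XOR Q = (P XOR R) XOR Q

(P XOR R) XOR Q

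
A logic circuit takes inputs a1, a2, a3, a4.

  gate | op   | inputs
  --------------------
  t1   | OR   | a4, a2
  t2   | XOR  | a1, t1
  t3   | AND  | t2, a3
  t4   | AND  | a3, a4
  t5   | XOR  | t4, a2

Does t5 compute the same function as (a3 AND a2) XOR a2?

t4 = a3 AND a4
t5 = t4 XOR a2 = (a3 AND a4) XOR a2
At a1=0, a2=0, a3=1, a4=1: circuit gives 1, formula gives 0.

No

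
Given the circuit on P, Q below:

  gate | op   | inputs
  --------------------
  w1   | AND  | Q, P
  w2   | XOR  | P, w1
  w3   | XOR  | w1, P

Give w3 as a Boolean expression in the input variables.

(Q AND P) XOR P

w1 = Q AND P
w3 = w1 XOR P = (Q AND P) XOR P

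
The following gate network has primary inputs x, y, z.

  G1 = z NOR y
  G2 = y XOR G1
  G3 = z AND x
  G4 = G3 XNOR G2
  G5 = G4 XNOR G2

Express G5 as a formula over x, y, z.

((z AND x) XNOR (y XOR (z NOR y))) XNOR (y XOR (z NOR y))

G1 = z NOR y
G2 = y XOR G1 = y XOR (z NOR y)
G3 = z AND x
G4 = G3 XNOR G2 = (z AND x) XNOR (y XOR (z NOR y))
G5 = G4 XNOR G2 = ((z AND x) XNOR (y XOR (z NOR y))) XNOR (y XOR (z NOR y))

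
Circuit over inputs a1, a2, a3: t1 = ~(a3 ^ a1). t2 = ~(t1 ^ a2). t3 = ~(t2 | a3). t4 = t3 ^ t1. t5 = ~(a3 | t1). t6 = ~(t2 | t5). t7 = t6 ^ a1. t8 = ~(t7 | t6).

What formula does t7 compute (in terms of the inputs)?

t1 = ~(a3 ^ a1)
t2 = ~(t1 ^ a2) = ~((~(a3 ^ a1)) ^ a2)
t5 = ~(a3 | t1) = ~(a3 | (~(a3 ^ a1)))
t6 = ~(t2 | t5) = ~((~((~(a3 ^ a1)) ^ a2)) | (~(a3 | (~(a3 ^ a1)))))
t7 = t6 ^ a1 = (~((~((~(a3 ^ a1)) ^ a2)) | (~(a3 | (~(a3 ^ a1)))))) ^ a1

(~((~((~(a3 ^ a1)) ^ a2)) | (~(a3 | (~(a3 ^ a1)))))) ^ a1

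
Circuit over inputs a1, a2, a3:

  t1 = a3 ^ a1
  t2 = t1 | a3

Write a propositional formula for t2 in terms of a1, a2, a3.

t1 = a3 ^ a1
t2 = t1 | a3 = (a3 ^ a1) | a3

(a3 ^ a1) | a3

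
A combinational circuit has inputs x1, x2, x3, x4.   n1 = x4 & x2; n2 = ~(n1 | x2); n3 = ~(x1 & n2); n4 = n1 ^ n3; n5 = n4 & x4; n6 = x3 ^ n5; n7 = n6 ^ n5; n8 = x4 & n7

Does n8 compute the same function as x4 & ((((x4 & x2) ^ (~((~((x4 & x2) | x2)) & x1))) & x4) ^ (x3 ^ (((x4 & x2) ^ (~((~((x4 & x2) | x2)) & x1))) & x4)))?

n1 = x4 & x2
n2 = ~(n1 | x2) = ~((x4 & x2) | x2)
n3 = ~(x1 & n2) = ~(x1 & (~((x4 & x2) | x2)))
n4 = n1 ^ n3 = (x4 & x2) ^ (~(x1 & (~((x4 & x2) | x2))))
n5 = n4 & x4 = ((x4 & x2) ^ (~(x1 & (~((x4 & x2) | x2))))) & x4
n6 = x3 ^ n5 = x3 ^ (((x4 & x2) ^ (~(x1 & (~((x4 & x2) | x2))))) & x4)
n7 = n6 ^ n5 = (x3 ^ (((x4 & x2) ^ (~(x1 & (~((x4 & x2) | x2))))) & x4)) ^ (((x4 & x2) ^ (~(x1 & (~((x4 & x2) | x2))))) & x4)
n8 = x4 & n7 = x4 & ((x3 ^ (((x4 & x2) ^ (~(x1 & (~((x4 & x2) | x2))))) & x4)) ^ (((x4 & x2) ^ (~(x1 & (~((x4 & x2) | x2))))) & x4))
At x1=0, x2=0, x3=0, x4=0: circuit gives 0, formula gives 0.
At x1=0, x2=0, x3=1, x4=1: circuit gives 1, formula gives 1.
Agrees on all 16 inputs.

Yes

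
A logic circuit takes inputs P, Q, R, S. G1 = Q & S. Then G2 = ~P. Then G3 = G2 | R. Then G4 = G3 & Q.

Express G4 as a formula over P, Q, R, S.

(~P | R) & Q

G2 = ~P
G3 = G2 | R = ~P | R
G4 = G3 & Q = (~P | R) & Q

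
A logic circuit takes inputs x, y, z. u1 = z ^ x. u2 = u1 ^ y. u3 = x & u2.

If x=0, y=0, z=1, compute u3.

u1 = 1 ^ 0 = 1
u2 = 1 ^ 0 = 1
u3 = 0 & 1 = 0

0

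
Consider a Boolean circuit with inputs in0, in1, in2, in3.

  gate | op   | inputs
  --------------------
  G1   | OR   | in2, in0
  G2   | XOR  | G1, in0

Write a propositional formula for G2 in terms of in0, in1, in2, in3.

(in2 OR in0) XOR in0

G1 = in2 OR in0
G2 = G1 XOR in0 = (in2 OR in0) XOR in0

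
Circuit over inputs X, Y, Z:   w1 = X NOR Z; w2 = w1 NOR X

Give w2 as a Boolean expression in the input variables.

w1 = X NOR Z
w2 = w1 NOR X = (X NOR Z) NOR X

(X NOR Z) NOR X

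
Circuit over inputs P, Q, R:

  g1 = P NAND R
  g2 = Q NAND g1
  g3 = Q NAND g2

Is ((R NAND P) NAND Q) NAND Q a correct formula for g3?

g1 = P NAND R
g2 = Q NAND g1 = Q NAND (P NAND R)
g3 = Q NAND g2 = Q NAND (Q NAND (P NAND R))
At P=1, Q=1, R=1: circuit gives 0, formula gives 0.
At P=0, Q=0, R=0: circuit gives 1, formula gives 1.
Agrees on all 8 inputs.

Yes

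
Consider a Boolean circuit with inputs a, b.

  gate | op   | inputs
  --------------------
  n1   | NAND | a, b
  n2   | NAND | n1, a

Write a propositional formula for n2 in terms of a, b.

(a NAND b) NAND a

n1 = a NAND b
n2 = n1 NAND a = (a NAND b) NAND a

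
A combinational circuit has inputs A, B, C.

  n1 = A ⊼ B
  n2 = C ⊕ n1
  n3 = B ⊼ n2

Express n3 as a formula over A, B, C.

n1 = A ⊼ B
n2 = C ⊕ n1 = C ⊕ (A ⊼ B)
n3 = B ⊼ n2 = B ⊼ (C ⊕ (A ⊼ B))

B ⊼ (C ⊕ (A ⊼ B))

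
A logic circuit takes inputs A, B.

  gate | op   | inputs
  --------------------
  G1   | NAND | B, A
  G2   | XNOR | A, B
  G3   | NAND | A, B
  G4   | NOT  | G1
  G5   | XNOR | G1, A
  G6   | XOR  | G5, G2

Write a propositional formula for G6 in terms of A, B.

G1 = B NAND A
G2 = A XNOR B
G5 = G1 XNOR A = (B NAND A) XNOR A
G6 = G5 XOR G2 = ((B NAND A) XNOR A) XOR (A XNOR B)

((B NAND A) XNOR A) XOR (A XNOR B)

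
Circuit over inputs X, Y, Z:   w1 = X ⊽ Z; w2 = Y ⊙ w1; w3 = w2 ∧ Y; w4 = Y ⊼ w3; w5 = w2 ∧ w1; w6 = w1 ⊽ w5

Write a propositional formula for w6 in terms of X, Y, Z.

w1 = X ⊽ Z
w2 = Y ⊙ w1 = Y ⊙ (X ⊽ Z)
w5 = w2 ∧ w1 = (Y ⊙ (X ⊽ Z)) ∧ (X ⊽ Z)
w6 = w1 ⊽ w5 = (X ⊽ Z) ⊽ ((Y ⊙ (X ⊽ Z)) ∧ (X ⊽ Z))

(X ⊽ Z) ⊽ ((Y ⊙ (X ⊽ Z)) ∧ (X ⊽ Z))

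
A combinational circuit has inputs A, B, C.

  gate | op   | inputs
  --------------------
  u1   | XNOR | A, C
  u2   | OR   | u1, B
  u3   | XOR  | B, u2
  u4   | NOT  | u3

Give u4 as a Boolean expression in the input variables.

NOT (B XOR ((A XNOR C) OR B))

u1 = A XNOR C
u2 = u1 OR B = (A XNOR C) OR B
u3 = B XOR u2 = B XOR ((A XNOR C) OR B)
u4 = NOT u3 = NOT (B XOR ((A XNOR C) OR B))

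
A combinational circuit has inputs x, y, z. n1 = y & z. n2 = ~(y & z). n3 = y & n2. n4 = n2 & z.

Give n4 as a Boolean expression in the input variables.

(~(y & z)) & z

n2 = ~(y & z)
n4 = n2 & z = (~(y & z)) & z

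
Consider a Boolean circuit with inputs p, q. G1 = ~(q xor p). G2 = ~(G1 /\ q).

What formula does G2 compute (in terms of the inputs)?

~((~(q xor p)) /\ q)

G1 = ~(q xor p)
G2 = ~(G1 /\ q) = ~((~(q xor p)) /\ q)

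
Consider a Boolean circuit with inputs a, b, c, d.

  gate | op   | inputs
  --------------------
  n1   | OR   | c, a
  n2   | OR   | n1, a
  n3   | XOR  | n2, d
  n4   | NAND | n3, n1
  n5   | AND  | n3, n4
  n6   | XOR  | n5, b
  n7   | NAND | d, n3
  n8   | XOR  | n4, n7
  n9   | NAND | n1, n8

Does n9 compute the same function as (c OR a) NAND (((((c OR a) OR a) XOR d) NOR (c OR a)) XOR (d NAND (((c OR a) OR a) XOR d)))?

No

n1 = c OR a
n2 = n1 OR a = (c OR a) OR a
n3 = n2 XOR d = ((c OR a) OR a) XOR d
n4 = n3 NAND n1 = (((c OR a) OR a) XOR d) NAND (c OR a)
n7 = d NAND n3 = d NAND (((c OR a) OR a) XOR d)
n8 = n4 XOR n7 = ((((c OR a) OR a) XOR d) NAND (c OR a)) XOR (d NAND (((c OR a) OR a) XOR d))
n9 = n1 NAND n8 = (c OR a) NAND (((((c OR a) OR a) XOR d) NAND (c OR a)) XOR (d NAND (((c OR a) OR a) XOR d)))
At a=0, b=0, c=1, d=1: circuit gives 1, formula gives 0.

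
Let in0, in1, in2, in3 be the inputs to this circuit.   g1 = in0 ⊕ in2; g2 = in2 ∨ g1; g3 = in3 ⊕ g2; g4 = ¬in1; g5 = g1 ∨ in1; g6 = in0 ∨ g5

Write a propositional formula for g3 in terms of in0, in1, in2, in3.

g1 = in0 ⊕ in2
g2 = in2 ∨ g1 = in2 ∨ (in0 ⊕ in2)
g3 = in3 ⊕ g2 = in3 ⊕ (in2 ∨ (in0 ⊕ in2))

in3 ⊕ (in2 ∨ (in0 ⊕ in2))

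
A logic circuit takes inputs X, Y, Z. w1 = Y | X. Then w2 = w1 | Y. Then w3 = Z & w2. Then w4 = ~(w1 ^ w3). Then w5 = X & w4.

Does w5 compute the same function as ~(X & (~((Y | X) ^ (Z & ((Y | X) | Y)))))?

w1 = Y | X
w2 = w1 | Y = (Y | X) | Y
w3 = Z & w2 = Z & ((Y | X) | Y)
w4 = ~(w1 ^ w3) = ~((Y | X) ^ (Z & ((Y | X) | Y)))
w5 = X & w4 = X & (~((Y | X) ^ (Z & ((Y | X) | Y))))
At X=0, Y=0, Z=0: circuit gives 0, formula gives 1.

No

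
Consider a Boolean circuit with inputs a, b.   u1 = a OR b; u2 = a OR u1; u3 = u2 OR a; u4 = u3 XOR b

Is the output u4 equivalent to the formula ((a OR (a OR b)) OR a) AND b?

u1 = a OR b
u2 = a OR u1 = a OR (a OR b)
u3 = u2 OR a = (a OR (a OR b)) OR a
u4 = u3 XOR b = ((a OR (a OR b)) OR a) XOR b
At a=0, b=1: circuit gives 0, formula gives 1.

No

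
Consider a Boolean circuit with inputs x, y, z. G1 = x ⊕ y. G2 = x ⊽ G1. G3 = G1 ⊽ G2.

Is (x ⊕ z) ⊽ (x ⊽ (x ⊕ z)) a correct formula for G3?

G1 = x ⊕ y
G2 = x ⊽ G1 = x ⊽ (x ⊕ y)
G3 = G1 ⊽ G2 = (x ⊕ y) ⊽ (x ⊽ (x ⊕ y))
At x=1, y=0, z=1: circuit gives 0, formula gives 1.

No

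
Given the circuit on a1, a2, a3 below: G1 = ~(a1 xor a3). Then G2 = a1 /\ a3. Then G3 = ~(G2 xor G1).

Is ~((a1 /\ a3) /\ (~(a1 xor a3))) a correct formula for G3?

No

G1 = ~(a1 xor a3)
G2 = a1 /\ a3
G3 = ~(G2 xor G1) = ~((a1 /\ a3) xor (~(a1 xor a3)))
At a1=0, a2=0, a3=0: circuit gives 0, formula gives 1.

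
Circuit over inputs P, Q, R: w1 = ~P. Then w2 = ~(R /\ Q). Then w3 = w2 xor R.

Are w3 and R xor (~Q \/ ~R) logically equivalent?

Yes

w2 = ~(R /\ Q)
w3 = w2 xor R = (~(R /\ Q)) xor R
At P=0, Q=0, R=1: circuit gives 0, formula gives 0.
At P=0, Q=0, R=0: circuit gives 1, formula gives 1.
Agrees on all 8 inputs.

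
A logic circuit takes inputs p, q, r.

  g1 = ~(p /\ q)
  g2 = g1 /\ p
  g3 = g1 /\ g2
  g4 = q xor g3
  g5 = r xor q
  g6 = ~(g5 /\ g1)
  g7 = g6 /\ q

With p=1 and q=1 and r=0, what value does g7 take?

1

g1 = ~(1 /\ 1) = 0
g5 = 0 xor 1 = 1
g6 = ~(1 /\ 0) = 1
g7 = 1 /\ 1 = 1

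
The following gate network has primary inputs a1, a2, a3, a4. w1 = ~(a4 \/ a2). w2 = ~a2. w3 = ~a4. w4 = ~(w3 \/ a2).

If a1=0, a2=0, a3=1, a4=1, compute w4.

w3 = ~1 = 0
w4 = ~(0 \/ 0) = 1

1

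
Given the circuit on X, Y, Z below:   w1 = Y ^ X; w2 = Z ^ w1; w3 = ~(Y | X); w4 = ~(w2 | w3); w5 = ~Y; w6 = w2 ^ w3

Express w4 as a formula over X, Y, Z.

w1 = Y ^ X
w2 = Z ^ w1 = Z ^ (Y ^ X)
w3 = ~(Y | X)
w4 = ~(w2 | w3) = ~((Z ^ (Y ^ X)) | (~(Y | X)))

~((Z ^ (Y ^ X)) | (~(Y | X)))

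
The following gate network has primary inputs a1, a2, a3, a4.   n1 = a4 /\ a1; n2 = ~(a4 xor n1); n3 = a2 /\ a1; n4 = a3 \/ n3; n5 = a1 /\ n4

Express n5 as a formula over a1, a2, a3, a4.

a1 /\ (a3 \/ (a2 /\ a1))

n3 = a2 /\ a1
n4 = a3 \/ n3 = a3 \/ (a2 /\ a1)
n5 = a1 /\ n4 = a1 /\ (a3 \/ (a2 /\ a1))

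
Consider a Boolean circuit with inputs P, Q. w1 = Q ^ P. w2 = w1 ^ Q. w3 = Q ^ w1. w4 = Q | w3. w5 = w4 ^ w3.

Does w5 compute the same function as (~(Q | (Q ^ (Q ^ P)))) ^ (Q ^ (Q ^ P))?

w1 = Q ^ P
w3 = Q ^ w1 = Q ^ (Q ^ P)
w4 = Q | w3 = Q | (Q ^ (Q ^ P))
w5 = w4 ^ w3 = (Q | (Q ^ (Q ^ P))) ^ (Q ^ (Q ^ P))
At P=0, Q=0: circuit gives 0, formula gives 1.

No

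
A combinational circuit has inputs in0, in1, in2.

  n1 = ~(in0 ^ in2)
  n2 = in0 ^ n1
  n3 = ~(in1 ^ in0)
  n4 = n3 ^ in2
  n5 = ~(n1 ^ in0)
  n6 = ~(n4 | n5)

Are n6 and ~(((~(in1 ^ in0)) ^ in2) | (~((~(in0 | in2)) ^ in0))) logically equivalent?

n1 = ~(in0 ^ in2)
n3 = ~(in1 ^ in0)
n4 = n3 ^ in2 = (~(in1 ^ in0)) ^ in2
n5 = ~(n1 ^ in0) = ~((~(in0 ^ in2)) ^ in0)
n6 = ~(n4 | n5) = ~(((~(in1 ^ in0)) ^ in2) | (~((~(in0 ^ in2)) ^ in0)))
At in0=1, in1=1, in2=1: circuit gives 0, formula gives 1.

No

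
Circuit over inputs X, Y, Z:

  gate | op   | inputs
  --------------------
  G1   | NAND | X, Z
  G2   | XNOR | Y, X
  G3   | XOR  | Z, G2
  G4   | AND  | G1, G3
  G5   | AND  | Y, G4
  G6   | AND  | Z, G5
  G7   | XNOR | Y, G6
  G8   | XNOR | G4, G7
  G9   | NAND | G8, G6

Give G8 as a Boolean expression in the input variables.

((X NAND Z) AND (Z XOR (Y XNOR X))) XNOR (Y XNOR (Z AND (Y AND ((X NAND Z) AND (Z XOR (Y XNOR X))))))

G1 = X NAND Z
G2 = Y XNOR X
G3 = Z XOR G2 = Z XOR (Y XNOR X)
G4 = G1 AND G3 = (X NAND Z) AND (Z XOR (Y XNOR X))
G5 = Y AND G4 = Y AND ((X NAND Z) AND (Z XOR (Y XNOR X)))
G6 = Z AND G5 = Z AND (Y AND ((X NAND Z) AND (Z XOR (Y XNOR X))))
G7 = Y XNOR G6 = Y XNOR (Z AND (Y AND ((X NAND Z) AND (Z XOR (Y XNOR X)))))
G8 = G4 XNOR G7 = ((X NAND Z) AND (Z XOR (Y XNOR X))) XNOR (Y XNOR (Z AND (Y AND ((X NAND Z) AND (Z XOR (Y XNOR X))))))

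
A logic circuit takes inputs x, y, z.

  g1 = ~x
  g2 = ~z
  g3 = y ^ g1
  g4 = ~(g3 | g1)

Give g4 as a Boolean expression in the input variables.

~((y ^ ~x) | ~x)

g1 = ~x
g3 = y ^ g1 = y ^ ~x
g4 = ~(g3 | g1) = ~((y ^ ~x) | ~x)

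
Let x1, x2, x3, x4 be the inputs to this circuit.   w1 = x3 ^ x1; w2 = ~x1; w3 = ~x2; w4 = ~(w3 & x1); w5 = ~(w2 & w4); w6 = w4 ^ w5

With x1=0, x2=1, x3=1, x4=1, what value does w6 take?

w2 = ~0 = 1
w3 = ~1 = 0
w4 = ~(0 & 0) = 1
w5 = ~(1 & 1) = 0
w6 = 1 ^ 0 = 1

1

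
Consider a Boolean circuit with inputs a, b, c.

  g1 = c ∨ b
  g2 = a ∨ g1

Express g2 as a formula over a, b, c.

g1 = c ∨ b
g2 = a ∨ g1 = a ∨ (c ∨ b)

a ∨ (c ∨ b)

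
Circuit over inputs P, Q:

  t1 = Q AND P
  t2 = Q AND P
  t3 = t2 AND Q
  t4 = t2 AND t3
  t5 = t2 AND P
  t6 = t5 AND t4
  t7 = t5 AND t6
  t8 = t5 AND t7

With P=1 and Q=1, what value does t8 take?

t2 = 1 AND 1 = 1
t3 = 1 AND 1 = 1
t4 = 1 AND 1 = 1
t5 = 1 AND 1 = 1
t6 = 1 AND 1 = 1
t7 = 1 AND 1 = 1
t8 = 1 AND 1 = 1

1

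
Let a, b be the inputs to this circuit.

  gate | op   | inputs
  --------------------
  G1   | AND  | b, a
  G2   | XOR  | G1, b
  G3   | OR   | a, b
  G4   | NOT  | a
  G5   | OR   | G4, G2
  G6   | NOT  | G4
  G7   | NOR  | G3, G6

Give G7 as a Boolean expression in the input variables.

(a OR b) NOR NOT NOT a

G3 = a OR b
G4 = NOT a
G6 = NOT G4 = NOT NOT a
G7 = G3 NOR G6 = (a OR b) NOR NOT NOT a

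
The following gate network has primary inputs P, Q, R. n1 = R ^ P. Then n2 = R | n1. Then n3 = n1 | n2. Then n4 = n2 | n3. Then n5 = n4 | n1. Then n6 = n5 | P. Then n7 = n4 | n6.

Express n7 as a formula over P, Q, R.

n1 = R ^ P
n2 = R | n1 = R | (R ^ P)
n3 = n1 | n2 = (R ^ P) | (R | (R ^ P))
n4 = n2 | n3 = (R | (R ^ P)) | ((R ^ P) | (R | (R ^ P)))
n5 = n4 | n1 = ((R | (R ^ P)) | ((R ^ P) | (R | (R ^ P)))) | (R ^ P)
n6 = n5 | P = (((R | (R ^ P)) | ((R ^ P) | (R | (R ^ P)))) | (R ^ P)) | P
n7 = n4 | n6 = ((R | (R ^ P)) | ((R ^ P) | (R | (R ^ P)))) | ((((R | (R ^ P)) | ((R ^ P) | (R | (R ^ P)))) | (R ^ P)) | P)

((R | (R ^ P)) | ((R ^ P) | (R | (R ^ P)))) | ((((R | (R ^ P)) | ((R ^ P) | (R | (R ^ P)))) | (R ^ P)) | P)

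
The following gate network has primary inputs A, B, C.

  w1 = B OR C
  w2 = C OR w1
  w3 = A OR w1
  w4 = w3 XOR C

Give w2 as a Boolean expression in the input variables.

w1 = B OR C
w2 = C OR w1 = C OR (B OR C)

C OR (B OR C)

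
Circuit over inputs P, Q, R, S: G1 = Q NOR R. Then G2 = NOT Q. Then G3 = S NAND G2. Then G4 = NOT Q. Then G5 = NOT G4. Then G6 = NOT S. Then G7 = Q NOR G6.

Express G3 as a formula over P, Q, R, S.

S NAND NOT Q

G2 = NOT Q
G3 = S NAND G2 = S NAND NOT Q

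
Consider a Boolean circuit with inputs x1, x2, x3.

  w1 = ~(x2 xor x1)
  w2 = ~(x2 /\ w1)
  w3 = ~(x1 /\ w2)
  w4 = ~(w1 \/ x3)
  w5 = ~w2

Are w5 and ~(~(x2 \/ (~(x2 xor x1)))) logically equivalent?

w1 = ~(x2 xor x1)
w2 = ~(x2 /\ w1) = ~(x2 /\ (~(x2 xor x1)))
w5 = ~w2 = ~(~(x2 /\ (~(x2 xor x1))))
At x1=0, x2=0, x3=0: circuit gives 0, formula gives 1.

No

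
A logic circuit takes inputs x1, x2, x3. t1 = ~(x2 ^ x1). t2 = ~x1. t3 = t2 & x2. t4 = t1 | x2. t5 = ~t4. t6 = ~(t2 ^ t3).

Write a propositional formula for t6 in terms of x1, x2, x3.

~(~x1 ^ (~x1 & x2))

t2 = ~x1
t3 = t2 & x2 = ~x1 & x2
t6 = ~(t2 ^ t3) = ~(~x1 ^ (~x1 & x2))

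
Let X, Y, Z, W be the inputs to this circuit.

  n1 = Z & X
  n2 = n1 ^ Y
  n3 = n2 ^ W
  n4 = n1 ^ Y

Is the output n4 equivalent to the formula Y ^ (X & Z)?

Yes

n1 = Z & X
n4 = n1 ^ Y = (Z & X) ^ Y
At X=0, Y=0, Z=0, W=0: circuit gives 0, formula gives 0.
At X=0, Y=1, Z=0, W=0: circuit gives 1, formula gives 1.
Agrees on all 16 inputs.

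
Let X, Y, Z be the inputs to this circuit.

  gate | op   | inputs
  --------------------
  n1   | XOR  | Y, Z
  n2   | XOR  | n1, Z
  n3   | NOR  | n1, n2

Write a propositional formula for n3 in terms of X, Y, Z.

n1 = Y XOR Z
n2 = n1 XOR Z = (Y XOR Z) XOR Z
n3 = n1 NOR n2 = (Y XOR Z) NOR ((Y XOR Z) XOR Z)

(Y XOR Z) NOR ((Y XOR Z) XOR Z)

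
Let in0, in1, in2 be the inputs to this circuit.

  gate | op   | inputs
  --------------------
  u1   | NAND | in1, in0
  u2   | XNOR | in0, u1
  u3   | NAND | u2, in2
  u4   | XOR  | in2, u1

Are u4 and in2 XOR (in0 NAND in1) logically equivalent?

Yes

u1 = in1 NAND in0
u4 = in2 XOR u1 = in2 XOR (in1 NAND in0)
At in0=0, in1=0, in2=1: circuit gives 0, formula gives 0.
At in0=0, in1=0, in2=0: circuit gives 1, formula gives 1.
Agrees on all 8 inputs.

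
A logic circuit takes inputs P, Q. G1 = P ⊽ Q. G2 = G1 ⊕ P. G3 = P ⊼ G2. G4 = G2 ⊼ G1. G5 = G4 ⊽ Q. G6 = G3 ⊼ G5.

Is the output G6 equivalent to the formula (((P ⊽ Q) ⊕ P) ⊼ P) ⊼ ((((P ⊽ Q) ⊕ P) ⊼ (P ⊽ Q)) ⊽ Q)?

G1 = P ⊽ Q
G2 = G1 ⊕ P = (P ⊽ Q) ⊕ P
G3 = P ⊼ G2 = P ⊼ ((P ⊽ Q) ⊕ P)
G4 = G2 ⊼ G1 = ((P ⊽ Q) ⊕ P) ⊼ (P ⊽ Q)
G5 = G4 ⊽ Q = (((P ⊽ Q) ⊕ P) ⊼ (P ⊽ Q)) ⊽ Q
G6 = G3 ⊼ G5 = (P ⊼ ((P ⊽ Q) ⊕ P)) ⊼ ((((P ⊽ Q) ⊕ P) ⊼ (P ⊽ Q)) ⊽ Q)
At P=0, Q=0: circuit gives 0, formula gives 0.
At P=0, Q=1: circuit gives 1, formula gives 1.
Agrees on all 4 inputs.

Yes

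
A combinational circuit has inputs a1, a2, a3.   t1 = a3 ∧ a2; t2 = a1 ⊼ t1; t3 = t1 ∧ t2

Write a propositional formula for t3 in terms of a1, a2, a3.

(a3 ∧ a2) ∧ (a1 ⊼ (a3 ∧ a2))

t1 = a3 ∧ a2
t2 = a1 ⊼ t1 = a1 ⊼ (a3 ∧ a2)
t3 = t1 ∧ t2 = (a3 ∧ a2) ∧ (a1 ⊼ (a3 ∧ a2))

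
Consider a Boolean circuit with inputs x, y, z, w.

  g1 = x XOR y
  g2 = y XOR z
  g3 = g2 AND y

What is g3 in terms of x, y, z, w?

g2 = y XOR z
g3 = g2 AND y = (y XOR z) AND y

(y XOR z) AND y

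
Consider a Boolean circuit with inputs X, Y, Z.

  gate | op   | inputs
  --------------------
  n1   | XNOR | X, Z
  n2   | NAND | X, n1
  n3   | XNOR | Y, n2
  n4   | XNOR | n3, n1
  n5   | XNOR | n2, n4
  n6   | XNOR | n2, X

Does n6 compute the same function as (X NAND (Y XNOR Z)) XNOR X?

n1 = X XNOR Z
n2 = X NAND n1 = X NAND (X XNOR Z)
n6 = n2 XNOR X = (X NAND (X XNOR Z)) XNOR X
At X=1, Y=0, Z=0: circuit gives 1, formula gives 0.

No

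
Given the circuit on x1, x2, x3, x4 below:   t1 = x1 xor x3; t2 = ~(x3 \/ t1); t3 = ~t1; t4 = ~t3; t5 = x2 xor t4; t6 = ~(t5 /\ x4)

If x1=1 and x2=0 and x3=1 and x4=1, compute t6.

1

t1 = 1 xor 1 = 0
t3 = ~0 = 1
t4 = ~1 = 0
t5 = 0 xor 0 = 0
t6 = ~(0 /\ 1) = 1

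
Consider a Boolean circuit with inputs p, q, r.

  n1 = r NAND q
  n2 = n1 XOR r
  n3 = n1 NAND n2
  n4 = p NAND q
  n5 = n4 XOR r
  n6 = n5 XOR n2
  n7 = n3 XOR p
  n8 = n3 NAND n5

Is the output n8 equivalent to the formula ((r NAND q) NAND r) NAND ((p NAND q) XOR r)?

No

n1 = r NAND q
n2 = n1 XOR r = (r NAND q) XOR r
n3 = n1 NAND n2 = (r NAND q) NAND ((r NAND q) XOR r)
n4 = p NAND q
n5 = n4 XOR r = (p NAND q) XOR r
n8 = n3 NAND n5 = ((r NAND q) NAND ((r NAND q) XOR r)) NAND ((p NAND q) XOR r)
At p=0, q=0, r=0: circuit gives 1, formula gives 0.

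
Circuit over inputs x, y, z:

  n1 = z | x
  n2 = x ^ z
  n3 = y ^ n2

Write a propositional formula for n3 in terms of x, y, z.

n2 = x ^ z
n3 = y ^ n2 = y ^ (x ^ z)

y ^ (x ^ z)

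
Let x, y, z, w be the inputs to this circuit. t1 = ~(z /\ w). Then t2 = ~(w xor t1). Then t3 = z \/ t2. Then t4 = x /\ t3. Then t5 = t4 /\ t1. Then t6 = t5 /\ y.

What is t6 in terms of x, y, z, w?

t1 = ~(z /\ w)
t2 = ~(w xor t1) = ~(w xor (~(z /\ w)))
t3 = z \/ t2 = z \/ (~(w xor (~(z /\ w))))
t4 = x /\ t3 = x /\ (z \/ (~(w xor (~(z /\ w)))))
t5 = t4 /\ t1 = (x /\ (z \/ (~(w xor (~(z /\ w)))))) /\ (~(z /\ w))
t6 = t5 /\ y = ((x /\ (z \/ (~(w xor (~(z /\ w)))))) /\ (~(z /\ w))) /\ y

((x /\ (z \/ (~(w xor (~(z /\ w)))))) /\ (~(z /\ w))) /\ y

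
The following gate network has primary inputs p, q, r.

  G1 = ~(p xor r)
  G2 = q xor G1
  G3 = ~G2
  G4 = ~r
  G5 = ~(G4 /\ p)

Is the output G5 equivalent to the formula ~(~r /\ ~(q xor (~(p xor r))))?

No

G4 = ~r
G5 = ~(G4 /\ p) = ~(~r /\ p)
At p=0, q=1, r=0: circuit gives 1, formula gives 0.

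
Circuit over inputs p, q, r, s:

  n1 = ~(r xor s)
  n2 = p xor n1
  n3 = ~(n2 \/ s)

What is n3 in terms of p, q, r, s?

n1 = ~(r xor s)
n2 = p xor n1 = p xor (~(r xor s))
n3 = ~(n2 \/ s) = ~((p xor (~(r xor s))) \/ s)

~((p xor (~(r xor s))) \/ s)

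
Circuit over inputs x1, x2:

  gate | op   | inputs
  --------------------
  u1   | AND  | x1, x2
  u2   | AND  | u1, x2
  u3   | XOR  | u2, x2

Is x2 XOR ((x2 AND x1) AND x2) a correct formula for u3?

Yes

u1 = x1 AND x2
u2 = u1 AND x2 = (x1 AND x2) AND x2
u3 = u2 XOR x2 = ((x1 AND x2) AND x2) XOR x2
At x1=0, x2=0: circuit gives 0, formula gives 0.
At x1=0, x2=1: circuit gives 1, formula gives 1.
Agrees on all 4 inputs.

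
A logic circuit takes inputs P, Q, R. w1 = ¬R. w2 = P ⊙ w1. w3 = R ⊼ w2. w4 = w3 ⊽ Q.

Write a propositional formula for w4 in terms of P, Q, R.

(R ⊼ (P ⊙ ¬R)) ⊽ Q

w1 = ¬R
w2 = P ⊙ w1 = P ⊙ ¬R
w3 = R ⊼ w2 = R ⊼ (P ⊙ ¬R)
w4 = w3 ⊽ Q = (R ⊼ (P ⊙ ¬R)) ⊽ Q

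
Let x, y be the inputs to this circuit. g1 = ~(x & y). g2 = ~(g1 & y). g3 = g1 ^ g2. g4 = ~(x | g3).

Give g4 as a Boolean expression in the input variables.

g1 = ~(x & y)
g2 = ~(g1 & y) = ~((~(x & y)) & y)
g3 = g1 ^ g2 = (~(x & y)) ^ (~((~(x & y)) & y))
g4 = ~(x | g3) = ~(x | ((~(x & y)) ^ (~((~(x & y)) & y))))

~(x | ((~(x & y)) ^ (~((~(x & y)) & y))))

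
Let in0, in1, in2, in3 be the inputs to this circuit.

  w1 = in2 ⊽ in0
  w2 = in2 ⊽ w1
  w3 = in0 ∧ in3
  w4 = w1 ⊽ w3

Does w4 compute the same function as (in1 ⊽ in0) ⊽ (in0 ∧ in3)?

No

w1 = in2 ⊽ in0
w3 = in0 ∧ in3
w4 = w1 ⊽ w3 = (in2 ⊽ in0) ⊽ (in0 ∧ in3)
At in0=0, in1=0, in2=1, in3=0: circuit gives 1, formula gives 0.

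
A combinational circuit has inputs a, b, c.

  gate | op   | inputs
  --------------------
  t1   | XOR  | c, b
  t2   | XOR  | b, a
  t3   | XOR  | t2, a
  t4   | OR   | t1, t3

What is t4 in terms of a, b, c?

(c XOR b) OR ((b XOR a) XOR a)

t1 = c XOR b
t2 = b XOR a
t3 = t2 XOR a = (b XOR a) XOR a
t4 = t1 OR t3 = (c XOR b) OR ((b XOR a) XOR a)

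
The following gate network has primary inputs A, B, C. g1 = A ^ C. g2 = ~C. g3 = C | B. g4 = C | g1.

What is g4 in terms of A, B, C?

g1 = A ^ C
g4 = C | g1 = C | (A ^ C)

C | (A ^ C)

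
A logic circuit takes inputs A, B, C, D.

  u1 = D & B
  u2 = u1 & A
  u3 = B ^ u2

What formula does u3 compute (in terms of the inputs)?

u1 = D & B
u2 = u1 & A = (D & B) & A
u3 = B ^ u2 = B ^ ((D & B) & A)

B ^ ((D & B) & A)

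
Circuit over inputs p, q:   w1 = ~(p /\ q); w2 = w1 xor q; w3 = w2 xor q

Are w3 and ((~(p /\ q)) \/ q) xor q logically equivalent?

w1 = ~(p /\ q)
w2 = w1 xor q = (~(p /\ q)) xor q
w3 = w2 xor q = ((~(p /\ q)) xor q) xor q
At p=0, q=1: circuit gives 1, formula gives 0.

No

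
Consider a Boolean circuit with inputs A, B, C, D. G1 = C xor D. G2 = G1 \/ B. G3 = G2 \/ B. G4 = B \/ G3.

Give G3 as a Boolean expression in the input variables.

G1 = C xor D
G2 = G1 \/ B = (C xor D) \/ B
G3 = G2 \/ B = ((C xor D) \/ B) \/ B

((C xor D) \/ B) \/ B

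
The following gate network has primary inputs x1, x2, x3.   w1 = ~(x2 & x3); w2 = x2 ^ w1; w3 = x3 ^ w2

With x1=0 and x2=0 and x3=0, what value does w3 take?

w1 = ~(0 & 0) = 1
w2 = 0 ^ 1 = 1
w3 = 0 ^ 1 = 1

1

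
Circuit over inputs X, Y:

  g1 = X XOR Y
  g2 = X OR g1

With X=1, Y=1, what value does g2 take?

g1 = 1 XOR 1 = 0
g2 = 1 OR 0 = 1

1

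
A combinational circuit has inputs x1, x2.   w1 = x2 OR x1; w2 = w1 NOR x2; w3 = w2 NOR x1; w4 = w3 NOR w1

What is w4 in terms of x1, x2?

w1 = x2 OR x1
w2 = w1 NOR x2 = (x2 OR x1) NOR x2
w3 = w2 NOR x1 = ((x2 OR x1) NOR x2) NOR x1
w4 = w3 NOR w1 = (((x2 OR x1) NOR x2) NOR x1) NOR (x2 OR x1)

(((x2 OR x1) NOR x2) NOR x1) NOR (x2 OR x1)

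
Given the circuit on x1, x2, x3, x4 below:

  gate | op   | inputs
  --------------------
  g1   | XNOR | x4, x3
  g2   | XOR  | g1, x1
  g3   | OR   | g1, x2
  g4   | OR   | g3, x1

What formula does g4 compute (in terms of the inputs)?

((x4 XNOR x3) OR x2) OR x1

g1 = x4 XNOR x3
g3 = g1 OR x2 = (x4 XNOR x3) OR x2
g4 = g3 OR x1 = ((x4 XNOR x3) OR x2) OR x1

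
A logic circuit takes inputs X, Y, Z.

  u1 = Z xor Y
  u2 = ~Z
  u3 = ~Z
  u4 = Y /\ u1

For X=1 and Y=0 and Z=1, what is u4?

u1 = 1 xor 0 = 1
u4 = 0 /\ 1 = 0

0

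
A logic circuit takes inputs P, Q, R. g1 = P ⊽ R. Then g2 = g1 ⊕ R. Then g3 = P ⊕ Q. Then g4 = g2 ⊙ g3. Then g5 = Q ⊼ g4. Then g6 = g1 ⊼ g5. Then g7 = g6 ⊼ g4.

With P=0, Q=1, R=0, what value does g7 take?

0

g1 = 0 ⊽ 0 = 1
g2 = 1 ⊕ 0 = 1
g3 = 0 ⊕ 1 = 1
g4 = 1 ⊙ 1 = 1
g5 = 1 ⊼ 1 = 0
g6 = 1 ⊼ 0 = 1
g7 = 1 ⊼ 1 = 0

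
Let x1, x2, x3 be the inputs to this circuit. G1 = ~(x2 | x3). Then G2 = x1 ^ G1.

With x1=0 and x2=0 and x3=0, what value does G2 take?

1

G1 = ~(0 | 0) = 1
G2 = 0 ^ 1 = 1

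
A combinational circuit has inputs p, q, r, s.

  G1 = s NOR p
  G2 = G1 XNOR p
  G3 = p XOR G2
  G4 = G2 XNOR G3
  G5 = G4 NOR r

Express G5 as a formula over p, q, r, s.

(((s NOR p) XNOR p) XNOR (p XOR ((s NOR p) XNOR p))) NOR r

G1 = s NOR p
G2 = G1 XNOR p = (s NOR p) XNOR p
G3 = p XOR G2 = p XOR ((s NOR p) XNOR p)
G4 = G2 XNOR G3 = ((s NOR p) XNOR p) XNOR (p XOR ((s NOR p) XNOR p))
G5 = G4 NOR r = (((s NOR p) XNOR p) XNOR (p XOR ((s NOR p) XNOR p))) NOR r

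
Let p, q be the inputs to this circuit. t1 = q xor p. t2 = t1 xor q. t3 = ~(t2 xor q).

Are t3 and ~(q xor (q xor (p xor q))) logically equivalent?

Yes

t1 = q xor p
t2 = t1 xor q = (q xor p) xor q
t3 = ~(t2 xor q) = ~(((q xor p) xor q) xor q)
At p=0, q=1: circuit gives 0, formula gives 0.
At p=0, q=0: circuit gives 1, formula gives 1.
Agrees on all 4 inputs.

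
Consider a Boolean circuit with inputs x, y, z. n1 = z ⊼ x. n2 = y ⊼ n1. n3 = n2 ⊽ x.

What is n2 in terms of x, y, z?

y ⊼ (z ⊼ x)

n1 = z ⊼ x
n2 = y ⊼ n1 = y ⊼ (z ⊼ x)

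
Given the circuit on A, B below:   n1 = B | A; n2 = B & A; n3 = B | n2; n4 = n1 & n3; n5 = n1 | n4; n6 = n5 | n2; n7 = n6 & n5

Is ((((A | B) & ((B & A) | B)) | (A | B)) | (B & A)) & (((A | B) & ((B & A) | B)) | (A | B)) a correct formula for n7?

Yes

n1 = B | A
n2 = B & A
n3 = B | n2 = B | (B & A)
n4 = n1 & n3 = (B | A) & (B | (B & A))
n5 = n1 | n4 = (B | A) | ((B | A) & (B | (B & A)))
n6 = n5 | n2 = ((B | A) | ((B | A) & (B | (B & A)))) | (B & A)
n7 = n6 & n5 = (((B | A) | ((B | A) & (B | (B & A)))) | (B & A)) & ((B | A) | ((B | A) & (B | (B & A))))
At A=0, B=0: circuit gives 0, formula gives 0.
At A=0, B=1: circuit gives 1, formula gives 1.
Agrees on all 4 inputs.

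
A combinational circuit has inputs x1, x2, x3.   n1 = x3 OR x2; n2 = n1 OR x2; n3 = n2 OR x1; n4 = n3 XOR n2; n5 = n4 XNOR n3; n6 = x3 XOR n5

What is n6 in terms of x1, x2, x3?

n1 = x3 OR x2
n2 = n1 OR x2 = (x3 OR x2) OR x2
n3 = n2 OR x1 = ((x3 OR x2) OR x2) OR x1
n4 = n3 XOR n2 = (((x3 OR x2) OR x2) OR x1) XOR ((x3 OR x2) OR x2)
n5 = n4 XNOR n3 = ((((x3 OR x2) OR x2) OR x1) XOR ((x3 OR x2) OR x2)) XNOR (((x3 OR x2) OR x2) OR x1)
n6 = x3 XOR n5 = x3 XOR (((((x3 OR x2) OR x2) OR x1) XOR ((x3 OR x2) OR x2)) XNOR (((x3 OR x2) OR x2) OR x1))

x3 XOR (((((x3 OR x2) OR x2) OR x1) XOR ((x3 OR x2) OR x2)) XNOR (((x3 OR x2) OR x2) OR x1))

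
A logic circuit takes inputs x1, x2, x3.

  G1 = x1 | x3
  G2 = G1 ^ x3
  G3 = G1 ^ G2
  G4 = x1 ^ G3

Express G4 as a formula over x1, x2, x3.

G1 = x1 | x3
G2 = G1 ^ x3 = (x1 | x3) ^ x3
G3 = G1 ^ G2 = (x1 | x3) ^ ((x1 | x3) ^ x3)
G4 = x1 ^ G3 = x1 ^ ((x1 | x3) ^ ((x1 | x3) ^ x3))

x1 ^ ((x1 | x3) ^ ((x1 | x3) ^ x3))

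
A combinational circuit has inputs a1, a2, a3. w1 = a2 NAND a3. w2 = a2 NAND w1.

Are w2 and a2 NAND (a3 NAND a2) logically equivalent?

w1 = a2 NAND a3
w2 = a2 NAND w1 = a2 NAND (a2 NAND a3)
At a1=0, a2=1, a3=0: circuit gives 0, formula gives 0.
At a1=0, a2=0, a3=0: circuit gives 1, formula gives 1.
Agrees on all 8 inputs.

Yes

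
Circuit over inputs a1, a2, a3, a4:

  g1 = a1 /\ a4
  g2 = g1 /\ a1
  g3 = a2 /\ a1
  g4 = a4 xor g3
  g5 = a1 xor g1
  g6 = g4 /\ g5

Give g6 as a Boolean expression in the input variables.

(a4 xor (a2 /\ a1)) /\ (a1 xor (a1 /\ a4))

g1 = a1 /\ a4
g3 = a2 /\ a1
g4 = a4 xor g3 = a4 xor (a2 /\ a1)
g5 = a1 xor g1 = a1 xor (a1 /\ a4)
g6 = g4 /\ g5 = (a4 xor (a2 /\ a1)) /\ (a1 xor (a1 /\ a4))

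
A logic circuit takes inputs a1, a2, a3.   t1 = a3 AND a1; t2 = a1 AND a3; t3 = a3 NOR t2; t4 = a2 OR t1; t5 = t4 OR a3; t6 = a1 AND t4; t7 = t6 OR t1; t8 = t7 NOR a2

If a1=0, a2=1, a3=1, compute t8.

0

t1 = 1 AND 0 = 0
t4 = 1 OR 0 = 1
t6 = 0 AND 1 = 0
t7 = 0 OR 0 = 0
t8 = 0 NOR 1 = 0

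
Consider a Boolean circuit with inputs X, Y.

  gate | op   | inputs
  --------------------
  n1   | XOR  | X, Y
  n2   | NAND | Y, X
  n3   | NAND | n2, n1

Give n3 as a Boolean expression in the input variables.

n1 = X XOR Y
n2 = Y NAND X
n3 = n2 NAND n1 = (Y NAND X) NAND (X XOR Y)

(Y NAND X) NAND (X XOR Y)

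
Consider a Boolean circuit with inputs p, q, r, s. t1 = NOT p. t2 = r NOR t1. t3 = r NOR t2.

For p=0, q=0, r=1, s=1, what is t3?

0

t1 = NOT 0 = 1
t2 = 1 NOR 1 = 0
t3 = 1 NOR 0 = 0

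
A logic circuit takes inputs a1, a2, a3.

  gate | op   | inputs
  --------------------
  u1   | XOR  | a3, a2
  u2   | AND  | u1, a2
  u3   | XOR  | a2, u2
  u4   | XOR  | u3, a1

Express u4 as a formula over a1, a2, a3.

u1 = a3 XOR a2
u2 = u1 AND a2 = (a3 XOR a2) AND a2
u3 = a2 XOR u2 = a2 XOR ((a3 XOR a2) AND a2)
u4 = u3 XOR a1 = (a2 XOR ((a3 XOR a2) AND a2)) XOR a1

(a2 XOR ((a3 XOR a2) AND a2)) XOR a1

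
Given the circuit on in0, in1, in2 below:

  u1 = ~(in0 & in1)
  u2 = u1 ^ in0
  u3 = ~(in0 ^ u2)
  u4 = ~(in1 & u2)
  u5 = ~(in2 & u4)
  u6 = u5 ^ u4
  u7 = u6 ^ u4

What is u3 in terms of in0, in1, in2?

~(in0 ^ ((~(in0 & in1)) ^ in0))

u1 = ~(in0 & in1)
u2 = u1 ^ in0 = (~(in0 & in1)) ^ in0
u3 = ~(in0 ^ u2) = ~(in0 ^ ((~(in0 & in1)) ^ in0))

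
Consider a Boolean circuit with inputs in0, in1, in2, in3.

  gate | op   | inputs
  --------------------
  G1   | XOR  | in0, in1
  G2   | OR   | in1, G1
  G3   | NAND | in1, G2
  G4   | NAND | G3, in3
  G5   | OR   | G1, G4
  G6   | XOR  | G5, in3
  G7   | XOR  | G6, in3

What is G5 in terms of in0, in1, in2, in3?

(in0 XOR in1) OR ((in1 NAND (in1 OR (in0 XOR in1))) NAND in3)

G1 = in0 XOR in1
G2 = in1 OR G1 = in1 OR (in0 XOR in1)
G3 = in1 NAND G2 = in1 NAND (in1 OR (in0 XOR in1))
G4 = G3 NAND in3 = (in1 NAND (in1 OR (in0 XOR in1))) NAND in3
G5 = G1 OR G4 = (in0 XOR in1) OR ((in1 NAND (in1 OR (in0 XOR in1))) NAND in3)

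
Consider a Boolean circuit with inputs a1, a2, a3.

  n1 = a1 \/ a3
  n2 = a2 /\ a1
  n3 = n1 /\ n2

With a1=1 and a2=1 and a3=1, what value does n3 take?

1

n1 = 1 \/ 1 = 1
n2 = 1 /\ 1 = 1
n3 = 1 /\ 1 = 1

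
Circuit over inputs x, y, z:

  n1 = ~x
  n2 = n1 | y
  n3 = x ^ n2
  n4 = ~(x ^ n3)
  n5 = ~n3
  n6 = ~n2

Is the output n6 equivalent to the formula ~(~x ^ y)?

No

n1 = ~x
n2 = n1 | y = ~x | y
n6 = ~n2 = ~(~x | y)
At x=0, y=1, z=0: circuit gives 0, formula gives 1.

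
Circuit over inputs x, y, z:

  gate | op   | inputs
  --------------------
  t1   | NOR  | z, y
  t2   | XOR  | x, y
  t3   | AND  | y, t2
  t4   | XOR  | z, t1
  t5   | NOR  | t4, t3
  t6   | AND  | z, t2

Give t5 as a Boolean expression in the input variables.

t1 = z NOR y
t2 = x XOR y
t3 = y AND t2 = y AND (x XOR y)
t4 = z XOR t1 = z XOR (z NOR y)
t5 = t4 NOR t3 = (z XOR (z NOR y)) NOR (y AND (x XOR y))

(z XOR (z NOR y)) NOR (y AND (x XOR y))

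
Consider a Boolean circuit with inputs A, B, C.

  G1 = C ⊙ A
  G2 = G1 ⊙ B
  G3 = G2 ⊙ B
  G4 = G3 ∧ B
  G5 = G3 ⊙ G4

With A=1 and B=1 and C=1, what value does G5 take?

G1 = 1 ⊙ 1 = 1
G2 = 1 ⊙ 1 = 1
G3 = 1 ⊙ 1 = 1
G4 = 1 ∧ 1 = 1
G5 = 1 ⊙ 1 = 1

1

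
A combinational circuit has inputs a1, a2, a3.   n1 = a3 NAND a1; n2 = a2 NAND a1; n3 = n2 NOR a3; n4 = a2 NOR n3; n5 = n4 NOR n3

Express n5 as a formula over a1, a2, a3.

(a2 NOR ((a2 NAND a1) NOR a3)) NOR ((a2 NAND a1) NOR a3)

n2 = a2 NAND a1
n3 = n2 NOR a3 = (a2 NAND a1) NOR a3
n4 = a2 NOR n3 = a2 NOR ((a2 NAND a1) NOR a3)
n5 = n4 NOR n3 = (a2 NOR ((a2 NAND a1) NOR a3)) NOR ((a2 NAND a1) NOR a3)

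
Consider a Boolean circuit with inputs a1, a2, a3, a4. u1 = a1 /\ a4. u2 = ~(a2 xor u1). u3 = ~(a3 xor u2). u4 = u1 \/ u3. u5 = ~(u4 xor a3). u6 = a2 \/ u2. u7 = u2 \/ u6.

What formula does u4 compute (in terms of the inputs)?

(a1 /\ a4) \/ (~(a3 xor (~(a2 xor (a1 /\ a4)))))

u1 = a1 /\ a4
u2 = ~(a2 xor u1) = ~(a2 xor (a1 /\ a4))
u3 = ~(a3 xor u2) = ~(a3 xor (~(a2 xor (a1 /\ a4))))
u4 = u1 \/ u3 = (a1 /\ a4) \/ (~(a3 xor (~(a2 xor (a1 /\ a4)))))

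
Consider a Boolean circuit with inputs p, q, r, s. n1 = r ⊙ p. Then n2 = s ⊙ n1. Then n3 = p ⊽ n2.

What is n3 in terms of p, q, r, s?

p ⊽ (s ⊙ (r ⊙ p))

n1 = r ⊙ p
n2 = s ⊙ n1 = s ⊙ (r ⊙ p)
n3 = p ⊽ n2 = p ⊽ (s ⊙ (r ⊙ p))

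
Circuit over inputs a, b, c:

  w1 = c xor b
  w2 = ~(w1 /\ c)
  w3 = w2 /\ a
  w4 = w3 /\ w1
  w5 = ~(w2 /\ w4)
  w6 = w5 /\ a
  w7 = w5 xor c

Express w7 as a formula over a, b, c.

(~((~((c xor b) /\ c)) /\ (((~((c xor b) /\ c)) /\ a) /\ (c xor b)))) xor c

w1 = c xor b
w2 = ~(w1 /\ c) = ~((c xor b) /\ c)
w3 = w2 /\ a = (~((c xor b) /\ c)) /\ a
w4 = w3 /\ w1 = ((~((c xor b) /\ c)) /\ a) /\ (c xor b)
w5 = ~(w2 /\ w4) = ~((~((c xor b) /\ c)) /\ (((~((c xor b) /\ c)) /\ a) /\ (c xor b)))
w7 = w5 xor c = (~((~((c xor b) /\ c)) /\ (((~((c xor b) /\ c)) /\ a) /\ (c xor b)))) xor c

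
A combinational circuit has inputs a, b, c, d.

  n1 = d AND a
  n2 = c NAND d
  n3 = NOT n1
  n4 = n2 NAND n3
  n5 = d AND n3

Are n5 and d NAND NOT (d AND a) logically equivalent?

n1 = d AND a
n3 = NOT n1 = NOT (d AND a)
n5 = d AND n3 = d AND NOT (d AND a)
At a=0, b=0, c=0, d=0: circuit gives 0, formula gives 1.

No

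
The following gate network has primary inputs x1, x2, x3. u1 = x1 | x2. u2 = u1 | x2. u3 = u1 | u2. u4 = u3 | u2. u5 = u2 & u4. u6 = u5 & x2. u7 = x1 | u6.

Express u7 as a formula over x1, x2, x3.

x1 | ((((x1 | x2) | x2) & (((x1 | x2) | ((x1 | x2) | x2)) | ((x1 | x2) | x2))) & x2)

u1 = x1 | x2
u2 = u1 | x2 = (x1 | x2) | x2
u3 = u1 | u2 = (x1 | x2) | ((x1 | x2) | x2)
u4 = u3 | u2 = ((x1 | x2) | ((x1 | x2) | x2)) | ((x1 | x2) | x2)
u5 = u2 & u4 = ((x1 | x2) | x2) & (((x1 | x2) | ((x1 | x2) | x2)) | ((x1 | x2) | x2))
u6 = u5 & x2 = (((x1 | x2) | x2) & (((x1 | x2) | ((x1 | x2) | x2)) | ((x1 | x2) | x2))) & x2
u7 = x1 | u6 = x1 | ((((x1 | x2) | x2) & (((x1 | x2) | ((x1 | x2) | x2)) | ((x1 | x2) | x2))) & x2)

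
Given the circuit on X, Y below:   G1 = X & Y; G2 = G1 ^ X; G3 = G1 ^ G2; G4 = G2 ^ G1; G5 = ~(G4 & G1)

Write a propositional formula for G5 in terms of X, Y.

~((((X & Y) ^ X) ^ (X & Y)) & (X & Y))

G1 = X & Y
G2 = G1 ^ X = (X & Y) ^ X
G4 = G2 ^ G1 = ((X & Y) ^ X) ^ (X & Y)
G5 = ~(G4 & G1) = ~((((X & Y) ^ X) ^ (X & Y)) & (X & Y))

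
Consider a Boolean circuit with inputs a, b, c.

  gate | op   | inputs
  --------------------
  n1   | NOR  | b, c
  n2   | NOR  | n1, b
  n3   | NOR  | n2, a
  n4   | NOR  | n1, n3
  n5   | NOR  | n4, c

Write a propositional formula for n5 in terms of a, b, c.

n1 = b NOR c
n2 = n1 NOR b = (b NOR c) NOR b
n3 = n2 NOR a = ((b NOR c) NOR b) NOR a
n4 = n1 NOR n3 = (b NOR c) NOR (((b NOR c) NOR b) NOR a)
n5 = n4 NOR c = ((b NOR c) NOR (((b NOR c) NOR b) NOR a)) NOR c

((b NOR c) NOR (((b NOR c) NOR b) NOR a)) NOR c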